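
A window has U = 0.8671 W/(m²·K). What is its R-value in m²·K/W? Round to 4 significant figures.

1.153 m²·K/W

R = 1/U = 1/0.8671 = 1.1533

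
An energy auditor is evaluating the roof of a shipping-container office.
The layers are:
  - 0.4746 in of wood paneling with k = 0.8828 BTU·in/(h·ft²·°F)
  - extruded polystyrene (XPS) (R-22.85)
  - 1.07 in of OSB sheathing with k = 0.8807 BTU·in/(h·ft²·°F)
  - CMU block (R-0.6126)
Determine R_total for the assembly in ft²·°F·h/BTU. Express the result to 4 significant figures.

0.4746/0.8828 = 0.53761
1.07/0.8807 = 1.2149
R_total = 0.53761 + 22.85 + 1.2149 + 0.6126 = 25.215 ft²·°F·h/BTU

25.22 ft²·°F·h/BTU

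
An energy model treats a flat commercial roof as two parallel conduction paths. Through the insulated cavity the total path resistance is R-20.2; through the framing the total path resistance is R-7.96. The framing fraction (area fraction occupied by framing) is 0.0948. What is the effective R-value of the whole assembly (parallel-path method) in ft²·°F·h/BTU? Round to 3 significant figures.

17.6 ft²·°F·h/BTU

U_eff = 0.9052/20.2 + 0.0948/7.96 = 0.04481 + 0.01191 = 0.05672
R_eff = 1/U_eff = 17.63 ft²·°F·h/BTU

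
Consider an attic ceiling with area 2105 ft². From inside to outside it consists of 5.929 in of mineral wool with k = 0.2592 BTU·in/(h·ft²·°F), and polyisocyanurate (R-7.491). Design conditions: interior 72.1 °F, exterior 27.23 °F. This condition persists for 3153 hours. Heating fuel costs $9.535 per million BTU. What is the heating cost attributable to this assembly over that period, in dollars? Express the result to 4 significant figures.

93.51 dollars

5.929/0.2592 = 22.874
R_total = 22.874 + 7.491 = 30.365 ft²·°F·h/BTU
Q = 2105 × (72.1 − 27.23) / 30.365 = 3110.5 BTU/h
E = 3110.5 × 3153 = 9807400 BTU
Cost = 9807400/10⁶ × 9.535 = $93.514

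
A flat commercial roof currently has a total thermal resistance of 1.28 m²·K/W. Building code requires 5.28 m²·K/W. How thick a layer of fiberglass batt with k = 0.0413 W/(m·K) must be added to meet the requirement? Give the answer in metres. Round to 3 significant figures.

ΔR = 5.28 − 1.28 = 4 m²·K/W
L = ΔR × k = 4 × 0.0413 = 0.1652 m

0.165 m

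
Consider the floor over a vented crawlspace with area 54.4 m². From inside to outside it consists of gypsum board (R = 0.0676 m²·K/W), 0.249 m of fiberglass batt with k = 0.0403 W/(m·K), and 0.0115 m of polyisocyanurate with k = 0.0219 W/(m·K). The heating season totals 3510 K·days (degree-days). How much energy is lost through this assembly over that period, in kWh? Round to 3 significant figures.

0.249/0.0403 = 6.179
0.0115/0.0219 = 0.5251
R_total = 0.0676 + 6.179 + 0.5251 = 6.771 m²·K/W
E = A × HDD × 24 / R / 1000 = 54.4 × 3510 × 24 / 6.771 / 1000 = 676.8 kWh

677 kWh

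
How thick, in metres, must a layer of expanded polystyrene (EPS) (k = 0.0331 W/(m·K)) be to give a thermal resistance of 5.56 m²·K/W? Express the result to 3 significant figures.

0.184 m

L = R·k = 5.56 × 0.0331 = 0.184 m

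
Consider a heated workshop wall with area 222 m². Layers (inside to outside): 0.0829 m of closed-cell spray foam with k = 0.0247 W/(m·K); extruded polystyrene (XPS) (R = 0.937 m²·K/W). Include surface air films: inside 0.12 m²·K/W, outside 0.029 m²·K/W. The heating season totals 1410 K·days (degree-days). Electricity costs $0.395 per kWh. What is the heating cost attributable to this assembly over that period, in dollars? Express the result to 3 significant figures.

0.0829/0.0247 = 3.356
R_total = 0.12 + 3.356 + 0.937 + 0.029 = 4.442 m²·K/W
E = A × HDD × 24 / R / 1000 = 222 × 1410 × 24 / 4.442 / 1000 = 1691 kWh
Cost = 1691 × 0.395 = $668

668 dollars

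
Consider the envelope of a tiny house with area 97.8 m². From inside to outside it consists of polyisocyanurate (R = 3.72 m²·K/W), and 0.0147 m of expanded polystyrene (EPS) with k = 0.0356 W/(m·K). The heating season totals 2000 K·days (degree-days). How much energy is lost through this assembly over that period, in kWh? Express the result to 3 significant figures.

0.0147/0.0356 = 0.4129
R_total = 3.72 + 0.4129 = 4.133 m²·K/W
E = A × HDD × 24 / R / 1000 = 97.8 × 2000 × 24 / 4.133 / 1000 = 1136 kWh

1140 kWh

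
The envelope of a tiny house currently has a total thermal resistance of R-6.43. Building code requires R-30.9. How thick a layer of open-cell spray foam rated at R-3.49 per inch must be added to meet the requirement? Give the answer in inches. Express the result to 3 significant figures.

7.01 in

ΔR = 30.9 − 6.43 = 24.47 ft²·°F·h/BTU
L = ΔR / (R/in) = 24.47/3.49 = 7.011 in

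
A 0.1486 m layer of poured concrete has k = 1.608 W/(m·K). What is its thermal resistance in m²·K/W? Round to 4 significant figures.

R = L/k = 0.1486/1.608 = 0.092413 m²·K/W

0.09241 m²·K/W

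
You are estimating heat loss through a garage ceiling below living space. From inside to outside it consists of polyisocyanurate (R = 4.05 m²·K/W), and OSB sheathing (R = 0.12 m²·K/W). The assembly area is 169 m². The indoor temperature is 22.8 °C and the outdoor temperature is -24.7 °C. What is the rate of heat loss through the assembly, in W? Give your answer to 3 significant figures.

R_total = 4.05 + 0.12 = 4.17 m²·K/W
Q = A·ΔT/R = 169 × (22.8 − (-24.7)) / 4.17 = 1925 W

1930 W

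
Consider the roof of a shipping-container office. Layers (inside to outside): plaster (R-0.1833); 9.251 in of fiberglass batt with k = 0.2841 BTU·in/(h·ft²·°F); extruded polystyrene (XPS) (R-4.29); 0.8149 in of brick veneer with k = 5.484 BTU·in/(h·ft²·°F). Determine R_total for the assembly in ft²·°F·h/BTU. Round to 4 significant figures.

9.251/0.2841 = 32.562
0.8149/5.484 = 0.1486
R_total = 0.1833 + 32.562 + 4.29 + 0.1486 = 37.184 ft²·°F·h/BTU

37.18 ft²·°F·h/BTU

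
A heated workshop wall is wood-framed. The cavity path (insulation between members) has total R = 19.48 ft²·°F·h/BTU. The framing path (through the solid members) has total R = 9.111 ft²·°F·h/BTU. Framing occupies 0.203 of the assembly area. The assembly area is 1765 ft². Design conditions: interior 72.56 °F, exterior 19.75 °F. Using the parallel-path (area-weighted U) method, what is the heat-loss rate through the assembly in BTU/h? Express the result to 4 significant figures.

U_eff = 0.797/19.48 + 0.203/9.111 = 0.040914 + 0.022281 = 0.063195
R_eff = 1/U_eff = 15.824 ft²·°F·h/BTU
Q = 1765 × (72.56 − 19.75) / 15.824 = 5890.3 BTU/h

5890 BTU/h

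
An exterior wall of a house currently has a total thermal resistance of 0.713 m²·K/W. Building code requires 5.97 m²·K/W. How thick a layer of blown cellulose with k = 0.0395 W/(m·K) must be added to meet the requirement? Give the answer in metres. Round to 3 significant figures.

ΔR = 5.97 − 0.713 = 5.257 m²·K/W
L = ΔR × k = 5.257 × 0.0395 = 0.2077 m

0.208 m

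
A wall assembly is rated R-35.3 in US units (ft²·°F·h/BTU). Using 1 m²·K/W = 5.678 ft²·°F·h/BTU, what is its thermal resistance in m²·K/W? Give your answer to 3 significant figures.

R_SI = 35.3/5.678 = 6.217

6.22 m²·K/W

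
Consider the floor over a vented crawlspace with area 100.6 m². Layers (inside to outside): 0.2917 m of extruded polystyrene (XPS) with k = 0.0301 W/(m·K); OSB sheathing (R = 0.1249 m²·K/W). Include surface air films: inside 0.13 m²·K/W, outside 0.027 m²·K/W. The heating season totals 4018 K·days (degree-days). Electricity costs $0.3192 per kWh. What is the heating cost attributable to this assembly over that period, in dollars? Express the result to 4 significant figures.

310.5 dollars

0.2917/0.0301 = 9.691
R_total = 0.13 + 9.691 + 0.1249 + 0.027 = 9.9729 m²·K/W
E = A × HDD × 24 / R / 1000 = 100.6 × 4018 × 24 / 9.9729 / 1000 = 972.74 kWh
Cost = 972.74 × 0.3192 = $310.5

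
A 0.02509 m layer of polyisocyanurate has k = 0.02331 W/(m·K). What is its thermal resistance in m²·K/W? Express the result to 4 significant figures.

1.076 m²·K/W

R = L/k = 0.02509/0.02331 = 1.0764 m²·K/W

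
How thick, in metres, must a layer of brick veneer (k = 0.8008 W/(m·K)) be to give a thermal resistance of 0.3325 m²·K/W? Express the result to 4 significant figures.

0.2663 m

L = R·k = 0.3325 × 0.8008 = 0.26627 m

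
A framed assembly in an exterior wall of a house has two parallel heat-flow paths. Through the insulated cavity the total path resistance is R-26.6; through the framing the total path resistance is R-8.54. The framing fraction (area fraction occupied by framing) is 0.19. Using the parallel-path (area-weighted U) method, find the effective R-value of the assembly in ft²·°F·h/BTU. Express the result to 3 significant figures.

19.0 ft²·°F·h/BTU

U_eff = 0.81/26.6 + 0.19/8.54 = 0.03045 + 0.02225 = 0.0527
R_eff = 1/U_eff = 18.98 ft²·°F·h/BTU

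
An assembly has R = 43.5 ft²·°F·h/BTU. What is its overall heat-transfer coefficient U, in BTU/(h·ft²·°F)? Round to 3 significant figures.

0.0230 BTU/(h·ft²·°F)

U = 1/R = 1/43.5 = 0.02299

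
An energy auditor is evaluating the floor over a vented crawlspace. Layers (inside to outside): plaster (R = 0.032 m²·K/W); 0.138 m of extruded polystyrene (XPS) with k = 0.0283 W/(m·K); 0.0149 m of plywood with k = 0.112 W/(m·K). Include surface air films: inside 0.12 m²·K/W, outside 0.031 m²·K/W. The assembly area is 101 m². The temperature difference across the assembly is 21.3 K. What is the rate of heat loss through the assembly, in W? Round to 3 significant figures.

414 W

0.138/0.0283 = 4.876
0.0149/0.112 = 0.133
R_total = 0.12 + 0.032 + 4.876 + 0.133 + 0.031 = 5.192 m²·K/W
Q = A·ΔT/R = 101 × 21.3 / 5.192 = 414.3 W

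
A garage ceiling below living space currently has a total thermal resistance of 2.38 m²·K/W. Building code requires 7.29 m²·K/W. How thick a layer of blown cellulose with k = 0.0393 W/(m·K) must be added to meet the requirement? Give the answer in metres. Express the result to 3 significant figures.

0.193 m

ΔR = 7.29 − 2.38 = 4.91 m²·K/W
L = ΔR × k = 4.91 × 0.0393 = 0.193 m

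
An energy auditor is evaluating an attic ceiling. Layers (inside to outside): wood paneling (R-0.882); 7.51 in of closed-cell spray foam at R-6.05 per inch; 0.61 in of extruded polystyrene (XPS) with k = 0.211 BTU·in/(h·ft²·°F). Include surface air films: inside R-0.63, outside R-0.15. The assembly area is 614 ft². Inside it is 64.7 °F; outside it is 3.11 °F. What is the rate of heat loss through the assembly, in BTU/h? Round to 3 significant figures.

756 BTU/h

7.51 × 6.05 = 45.44
0.61/0.211 = 2.891
R_total = 0.63 + 0.882 + 45.44 + 2.891 + 0.15 = 49.99 ft²·°F·h/BTU
Q = A·ΔT/R = 614 × (64.7 − 3.11) / 49.99 = 756.5 BTU/h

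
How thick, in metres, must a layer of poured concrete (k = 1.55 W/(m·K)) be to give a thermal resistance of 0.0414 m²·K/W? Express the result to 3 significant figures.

L = R·k = 0.0414 × 1.55 = 0.06417 m

0.0642 m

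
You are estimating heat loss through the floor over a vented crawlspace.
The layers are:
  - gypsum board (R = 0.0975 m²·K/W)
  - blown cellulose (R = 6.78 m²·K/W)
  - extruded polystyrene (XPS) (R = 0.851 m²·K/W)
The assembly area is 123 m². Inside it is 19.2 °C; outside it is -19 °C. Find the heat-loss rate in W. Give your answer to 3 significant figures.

608 W

R_total = 0.0975 + 6.78 + 0.851 = 7.729 m²·K/W
Q = A·ΔT/R = 123 × (19.2 − (-19)) / 7.729 = 608 W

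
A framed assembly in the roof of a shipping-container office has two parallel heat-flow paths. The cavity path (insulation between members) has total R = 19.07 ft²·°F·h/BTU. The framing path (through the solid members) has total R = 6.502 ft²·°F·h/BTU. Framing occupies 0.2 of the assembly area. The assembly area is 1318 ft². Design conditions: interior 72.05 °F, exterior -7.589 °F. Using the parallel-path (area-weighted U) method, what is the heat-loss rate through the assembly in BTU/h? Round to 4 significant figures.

U_eff = 0.8/19.07 + 0.2/6.502 = 0.041951 + 0.03076 = 0.07271
R_eff = 1/U_eff = 13.753 ft²·°F·h/BTU
Q = 1318 × (72.05 − (-7.589)) / 13.753 = 7632 BTU/h

7632 BTU/h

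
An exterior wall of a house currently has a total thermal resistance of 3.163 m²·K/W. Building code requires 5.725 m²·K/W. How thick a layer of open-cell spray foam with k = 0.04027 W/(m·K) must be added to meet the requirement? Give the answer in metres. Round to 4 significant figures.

0.1032 m

ΔR = 5.725 − 3.163 = 2.562 m²·K/W
L = ΔR × k = 2.562 × 0.04027 = 0.10317 m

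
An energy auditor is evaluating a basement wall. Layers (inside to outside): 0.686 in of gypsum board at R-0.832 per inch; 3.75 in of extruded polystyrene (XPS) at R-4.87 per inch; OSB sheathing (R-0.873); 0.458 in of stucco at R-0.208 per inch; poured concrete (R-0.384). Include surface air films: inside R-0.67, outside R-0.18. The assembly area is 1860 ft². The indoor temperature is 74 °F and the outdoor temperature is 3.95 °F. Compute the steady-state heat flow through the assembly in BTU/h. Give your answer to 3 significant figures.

6190 BTU/h

0.686 × 0.832 = 0.5708
3.75 × 4.87 = 18.26
0.458 × 0.208 = 0.09526
R_total = 0.67 + 0.5708 + 18.26 + 0.873 + 0.09526 + 0.384 + 0.18 = 21.04 ft²·°F·h/BTU
Q = A·ΔT/R = 1860 × (74 − 3.95) / 21.04 = 6194 BTU/h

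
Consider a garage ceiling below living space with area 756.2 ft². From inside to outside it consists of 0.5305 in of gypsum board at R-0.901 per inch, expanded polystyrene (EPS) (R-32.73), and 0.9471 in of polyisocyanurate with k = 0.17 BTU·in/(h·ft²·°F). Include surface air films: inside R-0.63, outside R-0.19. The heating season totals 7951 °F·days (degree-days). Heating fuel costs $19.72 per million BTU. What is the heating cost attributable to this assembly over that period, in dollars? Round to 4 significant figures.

0.5305 × 0.901 = 0.47798
0.9471/0.17 = 5.5712
R_total = 0.63 + 0.47798 + 32.73 + 5.5712 + 0.19 = 39.599 ft²·°F·h/BTU
E = A × HDD × 24 / R = 756.2 × 7951 × 24 / 39.599 = 3644000 BTU
Cost = 3644000/10⁶ × 19.72 = $71.861

71.86 dollars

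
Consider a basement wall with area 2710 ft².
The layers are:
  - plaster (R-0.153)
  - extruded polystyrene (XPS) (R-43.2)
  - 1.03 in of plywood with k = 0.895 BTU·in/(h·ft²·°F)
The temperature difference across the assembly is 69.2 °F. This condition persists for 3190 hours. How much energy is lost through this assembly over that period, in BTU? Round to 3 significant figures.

1.03/0.895 = 1.151
R_total = 0.153 + 43.2 + 1.151 = 44.5 ft²·°F·h/BTU
Q = 2710 × 69.2 / 44.5 = 4214 BTU/h
E = 4214 × 3190 = 13440000 BTU

13400000 BTU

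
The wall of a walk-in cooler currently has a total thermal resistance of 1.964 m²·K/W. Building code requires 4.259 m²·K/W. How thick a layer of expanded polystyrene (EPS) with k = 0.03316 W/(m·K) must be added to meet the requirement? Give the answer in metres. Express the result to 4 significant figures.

ΔR = 4.259 − 1.964 = 2.295 m²·K/W
L = ΔR × k = 2.295 × 0.03316 = 0.076102 m

0.07610 m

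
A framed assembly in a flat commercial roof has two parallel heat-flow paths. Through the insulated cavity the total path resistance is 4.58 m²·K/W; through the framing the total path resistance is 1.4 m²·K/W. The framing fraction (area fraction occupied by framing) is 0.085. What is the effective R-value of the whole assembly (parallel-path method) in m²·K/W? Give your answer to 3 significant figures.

3.84 m²·K/W

U_eff = 0.915/4.58 + 0.085/1.4 = 0.1998 + 0.06071 = 0.2605
R_eff = 1/U_eff = 3.839 m²·K/W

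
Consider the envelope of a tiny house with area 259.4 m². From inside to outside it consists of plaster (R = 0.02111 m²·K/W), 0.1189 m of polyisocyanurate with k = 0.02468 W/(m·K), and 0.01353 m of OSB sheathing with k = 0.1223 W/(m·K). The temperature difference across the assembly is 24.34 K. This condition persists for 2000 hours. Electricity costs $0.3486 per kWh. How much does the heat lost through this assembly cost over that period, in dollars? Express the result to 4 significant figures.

0.1189/0.02468 = 4.8177
0.01353/0.1223 = 0.11063
R_total = 0.02111 + 4.8177 + 0.11063 = 4.9494 m²·K/W
Q = 259.4 × 24.34 / 4.9494 = 1275.7 W
E = 1275.7 W × 2000 h / 1000 = 2551.3 kWh
Cost = 2551.3 × 0.3486 = $889.4

889.4 dollars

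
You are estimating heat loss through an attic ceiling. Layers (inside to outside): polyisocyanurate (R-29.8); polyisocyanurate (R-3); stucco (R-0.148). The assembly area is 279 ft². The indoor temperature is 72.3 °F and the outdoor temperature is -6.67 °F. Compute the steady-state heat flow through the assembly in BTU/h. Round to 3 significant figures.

669 BTU/h

R_total = 29.8 + 3 + 0.148 = 32.95 ft²·°F·h/BTU
Q = A·ΔT/R = 279 × (72.3 − (-6.67)) / 32.95 = 668.7 BTU/h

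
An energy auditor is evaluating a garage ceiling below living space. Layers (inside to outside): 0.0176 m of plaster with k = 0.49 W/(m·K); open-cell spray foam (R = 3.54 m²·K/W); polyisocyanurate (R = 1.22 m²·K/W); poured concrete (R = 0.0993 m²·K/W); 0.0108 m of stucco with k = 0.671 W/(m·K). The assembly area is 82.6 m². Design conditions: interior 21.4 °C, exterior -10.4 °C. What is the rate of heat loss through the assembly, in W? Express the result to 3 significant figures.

0.0176/0.49 = 0.03592
0.0108/0.671 = 0.0161
R_total = 0.03592 + 3.54 + 1.22 + 0.0993 + 0.0161 = 4.911 m²·K/W
Q = A·ΔT/R = 82.6 × (21.4 − (-10.4)) / 4.911 = 534.8 W

535 W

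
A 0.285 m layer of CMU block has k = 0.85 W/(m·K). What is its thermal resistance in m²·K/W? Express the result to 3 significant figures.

0.335 m²·K/W

R = L/k = 0.285/0.85 = 0.3353 m²·K/W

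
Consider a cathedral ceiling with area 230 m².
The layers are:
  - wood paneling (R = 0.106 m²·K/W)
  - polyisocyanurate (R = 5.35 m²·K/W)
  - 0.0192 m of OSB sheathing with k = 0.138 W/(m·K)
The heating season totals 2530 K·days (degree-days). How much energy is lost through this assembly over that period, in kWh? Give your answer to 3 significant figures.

2500 kWh

0.0192/0.138 = 0.1391
R_total = 0.106 + 5.35 + 0.1391 = 5.595 m²·K/W
E = A × HDD × 24 / R / 1000 = 230 × 2530 × 24 / 5.595 / 1000 = 2496 kWh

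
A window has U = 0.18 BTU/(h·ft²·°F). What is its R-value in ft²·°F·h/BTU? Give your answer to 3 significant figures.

5.56 ft²·°F·h/BTU

R = 1/U = 1/0.18 = 5.556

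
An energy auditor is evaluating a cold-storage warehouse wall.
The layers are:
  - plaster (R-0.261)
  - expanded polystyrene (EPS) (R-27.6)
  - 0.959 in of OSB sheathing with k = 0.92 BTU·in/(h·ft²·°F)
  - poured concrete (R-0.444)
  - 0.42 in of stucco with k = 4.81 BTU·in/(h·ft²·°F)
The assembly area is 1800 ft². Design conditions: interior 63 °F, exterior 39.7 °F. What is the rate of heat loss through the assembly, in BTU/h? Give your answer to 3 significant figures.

1420 BTU/h

0.959/0.92 = 1.042
0.42/4.81 = 0.08732
R_total = 0.261 + 27.6 + 1.042 + 0.444 + 0.08732 = 29.43 ft²·°F·h/BTU
Q = A·ΔT/R = 1800 × (63 − 39.7) / 29.43 = 1425 BTU/h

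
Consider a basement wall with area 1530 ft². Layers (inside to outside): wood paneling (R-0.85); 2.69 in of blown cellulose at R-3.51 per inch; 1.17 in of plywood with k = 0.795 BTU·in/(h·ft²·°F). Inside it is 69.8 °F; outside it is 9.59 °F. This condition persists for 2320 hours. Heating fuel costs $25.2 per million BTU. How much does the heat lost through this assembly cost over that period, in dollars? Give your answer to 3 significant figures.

458 dollars

2.69 × 3.51 = 9.442
1.17/0.795 = 1.472
R_total = 0.85 + 9.442 + 1.472 = 11.76 ft²·°F·h/BTU
Q = 1530 × (69.8 − 9.59) / 11.76 = 7831 BTU/h
E = 7831 × 2320 = 18170000 BTU
Cost = 18170000/10⁶ × 25.2 = $457.8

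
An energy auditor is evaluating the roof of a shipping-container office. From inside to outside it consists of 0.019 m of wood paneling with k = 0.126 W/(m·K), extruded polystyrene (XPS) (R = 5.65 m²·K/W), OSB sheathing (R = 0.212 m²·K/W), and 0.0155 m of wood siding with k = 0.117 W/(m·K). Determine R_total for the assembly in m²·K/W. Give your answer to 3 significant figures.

6.15 m²·K/W

0.019/0.126 = 0.1508
0.0155/0.117 = 0.1325
R_total = 0.1508 + 5.65 + 0.212 + 0.1325 = 6.145 m²·K/W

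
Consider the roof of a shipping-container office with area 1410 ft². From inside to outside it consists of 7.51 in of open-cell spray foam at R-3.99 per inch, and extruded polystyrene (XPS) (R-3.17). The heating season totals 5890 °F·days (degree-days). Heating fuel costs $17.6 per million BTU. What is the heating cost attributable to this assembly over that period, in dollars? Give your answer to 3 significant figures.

106 dollars

7.51 × 3.99 = 29.96
R_total = 29.96 + 3.17 = 33.13 ft²·°F·h/BTU
E = A × HDD × 24 / R = 1410 × 5890 × 24 / 33.13 = 6015000 BTU
Cost = 6015000/10⁶ × 17.6 = $105.9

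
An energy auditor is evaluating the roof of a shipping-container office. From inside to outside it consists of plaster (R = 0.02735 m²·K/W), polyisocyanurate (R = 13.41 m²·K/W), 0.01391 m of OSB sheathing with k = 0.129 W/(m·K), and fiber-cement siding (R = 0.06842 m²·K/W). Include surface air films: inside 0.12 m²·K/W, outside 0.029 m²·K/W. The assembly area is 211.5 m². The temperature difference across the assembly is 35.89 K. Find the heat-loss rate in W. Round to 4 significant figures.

0.01391/0.129 = 0.10783
R_total = 0.12 + 0.02735 + 13.41 + 0.10783 + 0.06842 + 0.029 = 13.763 m²·K/W
Q = A·ΔT/R = 211.5 × 35.89 / 13.763 = 551.55 W

551.5 W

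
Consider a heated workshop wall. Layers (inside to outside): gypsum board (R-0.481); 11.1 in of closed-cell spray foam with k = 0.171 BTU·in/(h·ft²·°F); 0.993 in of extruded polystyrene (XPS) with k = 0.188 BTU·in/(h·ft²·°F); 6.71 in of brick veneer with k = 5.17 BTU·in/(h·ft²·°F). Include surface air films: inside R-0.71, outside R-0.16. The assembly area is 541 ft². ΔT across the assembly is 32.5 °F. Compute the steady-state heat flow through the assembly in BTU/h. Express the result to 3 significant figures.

241 BTU/h

11.1/0.171 = 64.91
0.993/0.188 = 5.282
6.71/5.17 = 1.298
R_total = 0.71 + 0.481 + 64.91 + 5.282 + 1.298 + 0.16 = 72.84 ft²·°F·h/BTU
Q = A·ΔT/R = 541 × 32.5 / 72.84 = 241.4 BTU/h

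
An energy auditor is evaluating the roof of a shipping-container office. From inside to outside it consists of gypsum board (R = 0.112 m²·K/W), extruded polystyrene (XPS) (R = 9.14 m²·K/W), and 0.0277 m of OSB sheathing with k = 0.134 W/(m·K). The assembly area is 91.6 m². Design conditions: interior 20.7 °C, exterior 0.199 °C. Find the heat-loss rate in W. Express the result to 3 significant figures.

0.0277/0.134 = 0.2067
R_total = 0.112 + 9.14 + 0.2067 = 9.459 m²·K/W
Q = A·ΔT/R = 91.6 × (20.7 − 0.199) / 9.459 = 198.5 W

199 W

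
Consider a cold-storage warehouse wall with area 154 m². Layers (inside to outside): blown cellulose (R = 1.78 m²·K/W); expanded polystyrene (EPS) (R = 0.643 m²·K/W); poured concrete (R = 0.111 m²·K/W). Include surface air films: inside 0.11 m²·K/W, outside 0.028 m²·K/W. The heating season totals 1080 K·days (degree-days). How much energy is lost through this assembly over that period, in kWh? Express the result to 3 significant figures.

R_total = 0.11 + 1.78 + 0.643 + 0.111 + 0.028 = 2.672 m²·K/W
E = A × HDD × 24 / R / 1000 = 154 × 1080 × 24 / 2.672 / 1000 = 1494 kWh

1490 kWh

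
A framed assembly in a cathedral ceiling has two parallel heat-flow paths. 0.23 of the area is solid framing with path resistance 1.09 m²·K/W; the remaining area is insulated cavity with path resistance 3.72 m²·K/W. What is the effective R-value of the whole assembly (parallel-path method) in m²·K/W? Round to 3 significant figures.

U_eff = 0.77/3.72 + 0.23/1.09 = 0.207 + 0.211 = 0.418
R_eff = 1/U_eff = 2.392 m²·K/W

2.39 m²·K/W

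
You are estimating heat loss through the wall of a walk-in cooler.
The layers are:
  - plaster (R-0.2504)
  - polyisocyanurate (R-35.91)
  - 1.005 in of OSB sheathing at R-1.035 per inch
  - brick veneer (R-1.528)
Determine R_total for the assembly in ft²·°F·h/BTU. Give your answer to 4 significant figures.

1.005 × 1.035 = 1.0402
R_total = 0.2504 + 35.91 + 1.0402 + 1.528 = 38.729 ft²·°F·h/BTU

38.73 ft²·°F·h/BTU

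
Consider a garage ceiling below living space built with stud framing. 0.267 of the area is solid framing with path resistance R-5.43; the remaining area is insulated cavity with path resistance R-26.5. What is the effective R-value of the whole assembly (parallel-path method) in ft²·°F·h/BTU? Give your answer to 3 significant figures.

U_eff = 0.733/26.5 + 0.267/5.43 = 0.02766 + 0.04917 = 0.07683
R_eff = 1/U_eff = 13.02 ft²·°F·h/BTU

13.0 ft²·°F·h/BTU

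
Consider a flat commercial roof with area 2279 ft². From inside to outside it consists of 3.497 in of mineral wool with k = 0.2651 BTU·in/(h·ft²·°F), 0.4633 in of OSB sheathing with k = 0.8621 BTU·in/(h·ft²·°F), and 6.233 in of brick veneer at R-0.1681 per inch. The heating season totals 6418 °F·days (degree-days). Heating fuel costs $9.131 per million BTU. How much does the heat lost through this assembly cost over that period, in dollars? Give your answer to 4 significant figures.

3.497/0.2651 = 13.191
0.4633/0.8621 = 0.53741
6.233 × 0.1681 = 1.0478
R_total = 13.191 + 0.53741 + 1.0478 = 14.776 ft²·°F·h/BTU
E = A × HDD × 24 / R = 2279 × 6418 × 24 / 14.776 = 23757000 BTU
Cost = 23757000/10⁶ × 9.131 = $216.92

216.9 dollars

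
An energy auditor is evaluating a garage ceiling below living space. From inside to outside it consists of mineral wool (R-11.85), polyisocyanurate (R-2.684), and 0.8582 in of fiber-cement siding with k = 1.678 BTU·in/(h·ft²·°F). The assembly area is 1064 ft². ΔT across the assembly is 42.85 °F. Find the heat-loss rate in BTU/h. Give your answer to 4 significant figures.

0.8582/1.678 = 0.51144
R_total = 11.85 + 2.684 + 0.51144 = 15.045 ft²·°F·h/BTU
Q = A·ΔT/R = 1064 × 42.85 / 15.045 = 3030.3 BTU/h

3030 BTU/h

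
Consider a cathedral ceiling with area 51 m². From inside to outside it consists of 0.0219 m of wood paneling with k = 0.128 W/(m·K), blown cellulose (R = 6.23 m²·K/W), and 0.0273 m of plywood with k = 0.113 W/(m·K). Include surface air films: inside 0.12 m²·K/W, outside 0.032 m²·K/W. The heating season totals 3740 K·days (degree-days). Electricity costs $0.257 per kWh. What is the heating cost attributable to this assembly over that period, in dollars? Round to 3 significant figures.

0.0219/0.128 = 0.1711
0.0273/0.113 = 0.2416
R_total = 0.12 + 0.1711 + 6.23 + 0.2416 + 0.032 = 6.795 m²·K/W
E = A × HDD × 24 / R / 1000 = 51 × 3740 × 24 / 6.795 / 1000 = 673.7 kWh
Cost = 673.7 × 0.257 = $173.1

173 dollars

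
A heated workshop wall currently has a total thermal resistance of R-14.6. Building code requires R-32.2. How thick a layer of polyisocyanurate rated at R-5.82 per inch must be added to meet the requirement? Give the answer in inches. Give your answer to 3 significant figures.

3.02 in

ΔR = 32.2 − 14.6 = 17.6 ft²·°F·h/BTU
L = ΔR / (R/in) = 17.6/5.82 = 3.024 in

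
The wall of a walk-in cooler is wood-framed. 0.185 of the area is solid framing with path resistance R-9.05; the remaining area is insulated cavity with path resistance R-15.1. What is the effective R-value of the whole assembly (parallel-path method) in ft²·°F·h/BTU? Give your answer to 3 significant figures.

U_eff = 0.815/15.1 + 0.185/9.05 = 0.05397 + 0.02044 = 0.07442
R_eff = 1/U_eff = 13.44 ft²·°F·h/BTU

13.4 ft²·°F·h/BTU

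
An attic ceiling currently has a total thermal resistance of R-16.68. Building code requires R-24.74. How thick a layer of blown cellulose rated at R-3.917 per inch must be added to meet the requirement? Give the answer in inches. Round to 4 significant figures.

2.058 in

ΔR = 24.74 − 16.68 = 8.06 ft²·°F·h/BTU
L = ΔR / (R/in) = 8.06/3.917 = 2.0577 in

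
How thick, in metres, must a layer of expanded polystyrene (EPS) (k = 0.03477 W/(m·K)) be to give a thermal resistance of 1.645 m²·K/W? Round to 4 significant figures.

L = R·k = 1.645 × 0.03477 = 0.057197 m

0.05720 m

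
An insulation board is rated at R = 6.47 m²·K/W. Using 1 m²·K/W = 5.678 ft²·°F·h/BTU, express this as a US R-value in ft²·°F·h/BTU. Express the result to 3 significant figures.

36.7 ft²·°F·h/BTU

R_US = 6.47 × 5.678 = 36.74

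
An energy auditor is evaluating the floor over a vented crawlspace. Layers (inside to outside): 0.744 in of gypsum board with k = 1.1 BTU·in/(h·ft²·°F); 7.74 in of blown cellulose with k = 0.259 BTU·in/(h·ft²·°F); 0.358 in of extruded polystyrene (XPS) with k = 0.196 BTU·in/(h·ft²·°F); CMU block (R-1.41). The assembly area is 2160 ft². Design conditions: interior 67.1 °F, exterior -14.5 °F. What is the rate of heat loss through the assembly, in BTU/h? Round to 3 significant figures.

5220 BTU/h

0.744/1.1 = 0.6764
7.74/0.259 = 29.88
0.358/0.196 = 1.827
R_total = 0.6764 + 29.88 + 1.827 + 1.41 = 33.8 ft²·°F·h/BTU
Q = A·ΔT/R = 2160 × (67.1 − (-14.5)) / 33.8 = 5215 BTU/h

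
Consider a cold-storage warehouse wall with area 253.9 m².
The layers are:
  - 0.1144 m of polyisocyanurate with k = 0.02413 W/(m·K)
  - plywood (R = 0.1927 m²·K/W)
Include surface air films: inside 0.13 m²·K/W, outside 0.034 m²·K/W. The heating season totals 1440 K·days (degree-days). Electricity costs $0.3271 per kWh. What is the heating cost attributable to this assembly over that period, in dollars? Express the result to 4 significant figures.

0.1144/0.02413 = 4.741
R_total = 0.13 + 4.741 + 0.1927 + 0.034 = 5.0977 m²·K/W
E = A × HDD × 24 / R / 1000 = 253.9 × 1440 × 24 / 5.0977 / 1000 = 1721.3 kWh
Cost = 1721.3 × 0.3271 = $563.05

563.0 dollars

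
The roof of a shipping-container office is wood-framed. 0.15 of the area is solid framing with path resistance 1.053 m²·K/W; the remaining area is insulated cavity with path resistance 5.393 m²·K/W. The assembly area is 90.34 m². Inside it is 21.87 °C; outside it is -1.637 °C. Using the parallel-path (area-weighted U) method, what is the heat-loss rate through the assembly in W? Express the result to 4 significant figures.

637.2 W

U_eff = 0.85/5.393 + 0.15/1.053 = 0.15761 + 0.14245 = 0.30006
R_eff = 1/U_eff = 3.3326 m²·K/W
Q = 90.34 × (21.87 − (-1.637)) / 3.3326 = 637.22 W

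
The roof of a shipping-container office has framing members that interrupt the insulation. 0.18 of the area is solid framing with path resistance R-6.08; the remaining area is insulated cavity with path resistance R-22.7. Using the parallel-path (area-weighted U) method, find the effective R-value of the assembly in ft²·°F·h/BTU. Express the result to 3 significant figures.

U_eff = 0.82/22.7 + 0.18/6.08 = 0.03612 + 0.02961 = 0.06573
R_eff = 1/U_eff = 15.21 ft²·°F·h/BTU

15.2 ft²·°F·h/BTU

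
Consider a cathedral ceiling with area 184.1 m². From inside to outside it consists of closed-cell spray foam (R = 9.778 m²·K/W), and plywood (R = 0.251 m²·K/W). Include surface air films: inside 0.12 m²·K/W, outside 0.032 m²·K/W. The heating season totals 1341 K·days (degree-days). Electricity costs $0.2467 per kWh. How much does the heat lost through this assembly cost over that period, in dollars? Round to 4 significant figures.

R_total = 0.12 + 9.778 + 0.251 + 0.032 = 10.181 m²·K/W
E = A × HDD × 24 / R / 1000 = 184.1 × 1341 × 24 / 10.181 / 1000 = 581.97 kWh
Cost = 581.97 × 0.2467 = $143.57

143.6 dollars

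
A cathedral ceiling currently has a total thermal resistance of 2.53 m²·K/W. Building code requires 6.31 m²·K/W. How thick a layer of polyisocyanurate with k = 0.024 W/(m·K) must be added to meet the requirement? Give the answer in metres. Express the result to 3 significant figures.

ΔR = 6.31 − 2.53 = 3.78 m²·K/W
L = ΔR × k = 3.78 × 0.024 = 0.09072 m

0.0907 m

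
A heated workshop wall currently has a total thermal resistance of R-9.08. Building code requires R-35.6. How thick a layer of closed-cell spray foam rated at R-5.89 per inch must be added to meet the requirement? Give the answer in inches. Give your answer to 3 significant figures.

4.50 in

ΔR = 35.6 − 9.08 = 26.52 ft²·°F·h/BTU
L = ΔR / (R/in) = 26.52/5.89 = 4.503 in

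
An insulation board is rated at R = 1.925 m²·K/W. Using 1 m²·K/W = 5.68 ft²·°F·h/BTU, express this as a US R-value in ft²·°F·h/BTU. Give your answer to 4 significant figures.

R_US = 1.925 × 5.68 = 10.934

10.93 ft²·°F·h/BTU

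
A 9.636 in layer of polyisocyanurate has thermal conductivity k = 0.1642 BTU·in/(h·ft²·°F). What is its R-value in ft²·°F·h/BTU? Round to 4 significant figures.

58.68 ft²·°F·h/BTU

R = L/k = 9.636/0.1642 = 58.685 ft²·°F·h/BTU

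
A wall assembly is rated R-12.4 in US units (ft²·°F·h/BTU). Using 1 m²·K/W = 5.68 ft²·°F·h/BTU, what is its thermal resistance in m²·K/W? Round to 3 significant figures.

R_SI = 12.4/5.68 = 2.183

2.18 m²·K/W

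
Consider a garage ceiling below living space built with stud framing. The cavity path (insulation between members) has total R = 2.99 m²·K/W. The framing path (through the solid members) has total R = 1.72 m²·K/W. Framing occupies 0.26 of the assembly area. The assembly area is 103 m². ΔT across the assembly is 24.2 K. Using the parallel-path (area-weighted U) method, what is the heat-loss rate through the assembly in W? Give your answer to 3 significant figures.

U_eff = 0.74/2.99 + 0.26/1.72 = 0.2475 + 0.1512 = 0.3987
R_eff = 1/U_eff = 2.508 m²·K/W
Q = 103 × 24.2 / 2.508 = 993.7 W

994 W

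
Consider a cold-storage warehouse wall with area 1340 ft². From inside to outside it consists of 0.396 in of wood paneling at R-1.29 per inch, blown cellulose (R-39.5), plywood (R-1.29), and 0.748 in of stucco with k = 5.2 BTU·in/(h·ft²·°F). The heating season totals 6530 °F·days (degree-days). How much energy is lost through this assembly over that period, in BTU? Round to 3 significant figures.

5070000 BTU

0.396 × 1.29 = 0.5108
0.748/5.2 = 0.1438
R_total = 0.5108 + 39.5 + 1.29 + 0.1438 = 41.44 ft²·°F·h/BTU
E = A × HDD × 24 / R = 1340 × 6530 × 24 / 41.44 = 5067000 BTU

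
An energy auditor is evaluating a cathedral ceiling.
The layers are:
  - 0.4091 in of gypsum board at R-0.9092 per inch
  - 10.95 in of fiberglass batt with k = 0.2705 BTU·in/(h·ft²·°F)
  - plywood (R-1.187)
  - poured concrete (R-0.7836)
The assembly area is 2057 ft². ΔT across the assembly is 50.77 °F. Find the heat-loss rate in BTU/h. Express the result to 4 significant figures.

2439 BTU/h

0.4091 × 0.9092 = 0.37195
10.95/0.2705 = 40.481
R_total = 0.37195 + 40.481 + 1.187 + 0.7836 = 42.823 ft²·°F·h/BTU
Q = A·ΔT/R = 2057 × 50.77 / 42.823 = 2438.7 BTU/h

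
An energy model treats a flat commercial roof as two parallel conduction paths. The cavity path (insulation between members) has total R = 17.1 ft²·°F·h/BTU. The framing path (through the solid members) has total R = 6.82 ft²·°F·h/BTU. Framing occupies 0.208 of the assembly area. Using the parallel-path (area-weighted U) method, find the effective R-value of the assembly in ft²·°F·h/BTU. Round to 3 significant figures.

U_eff = 0.792/17.1 + 0.208/6.82 = 0.04632 + 0.0305 = 0.07681
R_eff = 1/U_eff = 13.02 ft²·°F·h/BTU

13.0 ft²·°F·h/BTU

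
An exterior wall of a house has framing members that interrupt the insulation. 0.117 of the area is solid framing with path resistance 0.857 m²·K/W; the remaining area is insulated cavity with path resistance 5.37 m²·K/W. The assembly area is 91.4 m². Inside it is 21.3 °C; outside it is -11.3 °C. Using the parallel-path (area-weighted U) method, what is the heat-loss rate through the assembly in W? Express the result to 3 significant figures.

897 W

U_eff = 0.883/5.37 + 0.117/0.857 = 0.1644 + 0.1365 = 0.301
R_eff = 1/U_eff = 3.323 m²·K/W
Q = 91.4 × (21.3 − (-11.3)) / 3.323 = 896.7 W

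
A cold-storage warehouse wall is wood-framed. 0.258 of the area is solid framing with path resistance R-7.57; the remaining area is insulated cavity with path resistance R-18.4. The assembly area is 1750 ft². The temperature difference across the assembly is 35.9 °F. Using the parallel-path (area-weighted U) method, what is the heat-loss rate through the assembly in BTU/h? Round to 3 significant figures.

U_eff = 0.742/18.4 + 0.258/7.57 = 0.04033 + 0.03408 = 0.07441
R_eff = 1/U_eff = 13.44 ft²·°F·h/BTU
Q = 1750 × 35.9 / 13.44 = 4675 BTU/h

4670 BTU/h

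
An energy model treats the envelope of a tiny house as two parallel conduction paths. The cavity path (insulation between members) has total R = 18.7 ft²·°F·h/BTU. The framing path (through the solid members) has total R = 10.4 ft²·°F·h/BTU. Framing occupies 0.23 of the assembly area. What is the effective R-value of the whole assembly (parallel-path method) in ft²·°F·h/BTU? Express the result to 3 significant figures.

15.8 ft²·°F·h/BTU

U_eff = 0.77/18.7 + 0.23/10.4 = 0.04118 + 0.02212 = 0.06329
R_eff = 1/U_eff = 15.8 ft²·°F·h/BTU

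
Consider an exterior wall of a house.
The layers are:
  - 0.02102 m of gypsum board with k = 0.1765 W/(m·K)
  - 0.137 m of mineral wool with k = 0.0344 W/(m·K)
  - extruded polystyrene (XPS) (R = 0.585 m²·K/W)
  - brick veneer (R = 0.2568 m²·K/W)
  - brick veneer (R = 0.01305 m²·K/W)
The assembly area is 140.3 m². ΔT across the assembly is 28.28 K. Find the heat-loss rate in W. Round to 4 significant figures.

0.02102/0.1765 = 0.11909
0.137/0.0344 = 3.9826
R_total = 0.11909 + 3.9826 + 0.585 + 0.2568 + 0.01305 = 4.9565 m²·K/W
Q = A·ΔT/R = 140.3 × 28.28 / 4.9565 = 800.5 W

800.5 W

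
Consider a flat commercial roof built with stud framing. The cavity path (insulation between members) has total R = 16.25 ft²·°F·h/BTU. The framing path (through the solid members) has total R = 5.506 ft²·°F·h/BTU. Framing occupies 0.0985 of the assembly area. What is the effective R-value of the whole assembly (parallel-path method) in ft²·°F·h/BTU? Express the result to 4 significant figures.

13.63 ft²·°F·h/BTU

U_eff = 0.9015/16.25 + 0.0985/5.506 = 0.055477 + 0.01789 = 0.073366
R_eff = 1/U_eff = 13.63 ft²·°F·h/BTU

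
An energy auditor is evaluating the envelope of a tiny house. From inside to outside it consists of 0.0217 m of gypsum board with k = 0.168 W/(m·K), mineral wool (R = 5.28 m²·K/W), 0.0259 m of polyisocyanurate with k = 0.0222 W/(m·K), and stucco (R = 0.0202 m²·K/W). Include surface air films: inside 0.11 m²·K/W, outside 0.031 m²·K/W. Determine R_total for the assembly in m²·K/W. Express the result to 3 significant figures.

0.0217/0.168 = 0.1292
0.0259/0.0222 = 1.167
R_total = 0.11 + 0.1292 + 5.28 + 1.167 + 0.0202 + 0.031 = 6.737 m²·K/W

6.74 m²·K/W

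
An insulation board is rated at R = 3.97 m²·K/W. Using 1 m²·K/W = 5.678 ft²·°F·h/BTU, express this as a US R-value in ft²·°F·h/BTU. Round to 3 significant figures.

22.5 ft²·°F·h/BTU

R_US = 3.97 × 5.678 = 22.54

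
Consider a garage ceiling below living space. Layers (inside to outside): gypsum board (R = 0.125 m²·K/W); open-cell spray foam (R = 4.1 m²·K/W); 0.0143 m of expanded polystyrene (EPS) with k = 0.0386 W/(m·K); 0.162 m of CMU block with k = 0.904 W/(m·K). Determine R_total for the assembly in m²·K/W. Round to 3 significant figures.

4.77 m²·K/W

0.0143/0.0386 = 0.3705
0.162/0.904 = 0.1792
R_total = 0.125 + 4.1 + 0.3705 + 0.1792 = 4.775 m²·K/W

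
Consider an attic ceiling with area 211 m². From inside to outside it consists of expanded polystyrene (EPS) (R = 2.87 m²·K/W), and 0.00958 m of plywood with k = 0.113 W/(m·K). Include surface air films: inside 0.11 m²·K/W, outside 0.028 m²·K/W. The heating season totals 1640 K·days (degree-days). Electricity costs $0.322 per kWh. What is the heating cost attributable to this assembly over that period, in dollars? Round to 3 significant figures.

865 dollars

0.00958/0.113 = 0.08478
R_total = 0.11 + 2.87 + 0.08478 + 0.028 = 3.093 m²·K/W
E = A × HDD × 24 / R / 1000 = 211 × 1640 × 24 / 3.093 / 1000 = 2685 kWh
Cost = 2685 × 0.322 = $864.7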